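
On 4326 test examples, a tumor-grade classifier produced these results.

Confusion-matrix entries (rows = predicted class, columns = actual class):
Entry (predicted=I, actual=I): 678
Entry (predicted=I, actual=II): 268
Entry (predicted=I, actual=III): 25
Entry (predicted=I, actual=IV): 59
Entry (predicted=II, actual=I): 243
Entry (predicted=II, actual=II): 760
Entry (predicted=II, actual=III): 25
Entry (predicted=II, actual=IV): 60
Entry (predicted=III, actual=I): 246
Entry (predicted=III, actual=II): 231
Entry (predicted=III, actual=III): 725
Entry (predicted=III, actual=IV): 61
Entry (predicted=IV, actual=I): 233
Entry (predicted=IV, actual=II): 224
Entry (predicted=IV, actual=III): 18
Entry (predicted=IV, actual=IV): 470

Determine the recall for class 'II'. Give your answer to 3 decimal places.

Take TP from the diagonal, FP from the rest of the 'II' prediction marginal, FN from the rest of the 'II' actual marginal.
recall = TP/(TP+FN).
II: TP=760, FN=268+231+224=723 → 760/1483 = 0.5125

0.512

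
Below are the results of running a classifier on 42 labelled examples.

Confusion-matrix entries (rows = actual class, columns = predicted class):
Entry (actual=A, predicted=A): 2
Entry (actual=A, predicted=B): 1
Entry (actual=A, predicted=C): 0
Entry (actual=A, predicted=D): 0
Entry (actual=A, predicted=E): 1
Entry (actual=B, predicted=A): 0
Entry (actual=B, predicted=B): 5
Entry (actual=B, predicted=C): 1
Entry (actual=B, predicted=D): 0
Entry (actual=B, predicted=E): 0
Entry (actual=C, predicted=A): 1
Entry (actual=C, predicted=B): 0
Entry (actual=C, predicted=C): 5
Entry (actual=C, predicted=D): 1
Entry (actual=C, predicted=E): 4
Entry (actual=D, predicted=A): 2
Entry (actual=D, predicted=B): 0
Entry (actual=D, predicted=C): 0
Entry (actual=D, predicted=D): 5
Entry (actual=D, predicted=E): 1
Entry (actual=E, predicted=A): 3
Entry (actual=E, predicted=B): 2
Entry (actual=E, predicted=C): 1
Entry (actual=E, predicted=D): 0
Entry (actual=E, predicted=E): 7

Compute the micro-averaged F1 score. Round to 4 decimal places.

Micro-averaging pools counts across classes: ΣTP=24, ΣFP=18, ΣFN=18.
Micro-F1 score = 2·TP/(2·TP+FP+FN) on pooled counts = 0.5714 (equals overall accuracy in single-label multiclass).

0.5714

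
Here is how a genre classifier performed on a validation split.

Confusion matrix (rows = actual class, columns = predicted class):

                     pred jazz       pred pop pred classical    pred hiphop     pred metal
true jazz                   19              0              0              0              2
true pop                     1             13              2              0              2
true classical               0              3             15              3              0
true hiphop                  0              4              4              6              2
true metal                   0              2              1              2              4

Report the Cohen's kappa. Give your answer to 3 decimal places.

0.581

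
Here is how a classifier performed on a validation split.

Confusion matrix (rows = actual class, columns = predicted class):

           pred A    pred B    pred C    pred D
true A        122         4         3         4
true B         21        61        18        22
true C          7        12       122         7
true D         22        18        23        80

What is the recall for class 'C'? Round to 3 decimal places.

0.824

Treat 'C' as positive and all other classes as negative.
recall = TP/(TP+FN).
C: TP=122, FN=7+12+7=26 → 122/148 = 0.8243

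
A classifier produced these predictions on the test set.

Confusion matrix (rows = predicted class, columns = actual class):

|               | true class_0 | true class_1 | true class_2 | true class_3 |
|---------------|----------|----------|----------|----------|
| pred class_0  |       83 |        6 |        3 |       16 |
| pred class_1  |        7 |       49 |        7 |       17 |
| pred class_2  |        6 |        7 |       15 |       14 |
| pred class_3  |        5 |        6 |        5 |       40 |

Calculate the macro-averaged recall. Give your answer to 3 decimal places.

Per-class recall (TP/(TP+FN)):
  class_0: TP=83, FN=7+6+5=18 → 83/101 = 0.8218
  class_1: TP=49, FN=6+7+6=19 → 49/68 = 0.7206
  class_2: TP=15, FN=3+7+5=15 → 15/30 = 0.5000
  class_3: TP=40, FN=16+17+14=47 → 40/87 = 0.4598
Macro-recall = mean = (0.8218 + 0.7206 + 0.5000 + 0.4598) / 4 = 0.626

0.626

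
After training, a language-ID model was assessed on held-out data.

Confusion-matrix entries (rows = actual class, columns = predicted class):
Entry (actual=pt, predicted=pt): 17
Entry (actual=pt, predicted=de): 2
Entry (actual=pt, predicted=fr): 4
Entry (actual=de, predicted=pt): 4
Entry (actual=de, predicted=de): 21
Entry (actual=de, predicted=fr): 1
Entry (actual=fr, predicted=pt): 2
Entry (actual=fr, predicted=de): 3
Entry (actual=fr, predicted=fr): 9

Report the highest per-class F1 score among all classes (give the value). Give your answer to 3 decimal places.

Per-class F1 score (2·TP/(2·TP+FP+FN)):
  pt: TP=17, FP=4+2=6, FN=2+4=6 → 34/46 = 0.7391
  de: TP=21, FP=2+3=5, FN=4+1=5 → 42/52 = 0.8077
  fr: TP=9, FP=4+1=5, FN=2+3=5 → 18/28 = 0.6429
Highest is class 'de' with F1 score = 0.808.

0.808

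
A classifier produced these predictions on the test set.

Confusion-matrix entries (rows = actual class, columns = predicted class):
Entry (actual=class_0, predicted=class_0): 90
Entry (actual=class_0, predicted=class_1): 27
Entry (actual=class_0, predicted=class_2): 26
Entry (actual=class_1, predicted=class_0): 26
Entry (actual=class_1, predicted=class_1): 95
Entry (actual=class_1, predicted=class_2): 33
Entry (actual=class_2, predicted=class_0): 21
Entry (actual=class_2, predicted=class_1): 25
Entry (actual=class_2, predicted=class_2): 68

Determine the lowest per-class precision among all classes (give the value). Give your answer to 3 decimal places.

0.535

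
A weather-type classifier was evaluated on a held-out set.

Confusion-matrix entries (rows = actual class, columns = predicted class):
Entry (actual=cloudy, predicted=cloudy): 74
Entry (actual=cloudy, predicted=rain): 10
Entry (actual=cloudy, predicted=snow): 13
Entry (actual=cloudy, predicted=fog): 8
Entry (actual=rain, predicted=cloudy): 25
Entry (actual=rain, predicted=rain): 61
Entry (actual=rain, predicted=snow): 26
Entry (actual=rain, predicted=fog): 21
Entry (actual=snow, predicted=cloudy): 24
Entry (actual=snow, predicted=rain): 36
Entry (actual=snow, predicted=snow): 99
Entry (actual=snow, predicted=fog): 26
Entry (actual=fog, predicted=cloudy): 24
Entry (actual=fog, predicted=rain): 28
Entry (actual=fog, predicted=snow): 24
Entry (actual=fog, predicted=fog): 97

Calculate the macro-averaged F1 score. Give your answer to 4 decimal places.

0.5525

Per-class F1 score (2·TP/(2·TP+FP+FN)):
  cloudy: TP=74, FP=25+24+24=73, FN=10+13+8=31 → 148/252 = 0.58730
  rain: TP=61, FP=10+36+28=74, FN=25+26+21=72 → 122/268 = 0.45522
  snow: TP=99, FP=13+26+24=63, FN=24+36+26=86 → 198/347 = 0.57061
  fog: TP=97, FP=8+21+26=55, FN=24+28+24=76 → 194/325 = 0.59692
Macro-F1 score = mean = (0.58730 + 0.45522 + 0.57061 + 0.59692) / 4 = 0.5525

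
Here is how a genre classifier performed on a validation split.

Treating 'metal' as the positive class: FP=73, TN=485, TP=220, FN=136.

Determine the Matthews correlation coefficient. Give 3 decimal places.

MCC = (TP·TN − FP·FN) / √((TP+FP)(TP+FN)(TN+FP)(TN+FN))
Numerator = 220·485 − 73·136 = 96772
Denominator = √(293·356·558·621) = √36144599544 = 190117.3310
MCC = 96772 / 190117.3310 = 0.509

0.509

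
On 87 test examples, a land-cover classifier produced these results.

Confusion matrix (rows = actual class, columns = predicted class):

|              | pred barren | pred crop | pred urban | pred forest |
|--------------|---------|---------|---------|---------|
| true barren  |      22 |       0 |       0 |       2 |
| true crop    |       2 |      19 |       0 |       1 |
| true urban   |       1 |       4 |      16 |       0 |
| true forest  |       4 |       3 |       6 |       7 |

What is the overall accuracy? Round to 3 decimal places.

0.736

Accuracy = trace / total = (22+19+16+7=64) / 87 = 64/87 = 0.736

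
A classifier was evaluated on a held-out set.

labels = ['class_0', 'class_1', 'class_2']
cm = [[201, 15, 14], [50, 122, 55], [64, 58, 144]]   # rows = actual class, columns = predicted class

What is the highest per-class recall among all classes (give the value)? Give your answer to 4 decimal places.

Per-class recall (TP/(TP+FN)):
  class_0: TP=201, FN=15+14=29 → 201/230 = 0.87391
  class_1: TP=122, FN=50+55=105 → 122/227 = 0.53744
  class_2: TP=144, FN=64+58=122 → 144/266 = 0.54135
Highest is class 'class_0' with recall = 0.8739.

0.8739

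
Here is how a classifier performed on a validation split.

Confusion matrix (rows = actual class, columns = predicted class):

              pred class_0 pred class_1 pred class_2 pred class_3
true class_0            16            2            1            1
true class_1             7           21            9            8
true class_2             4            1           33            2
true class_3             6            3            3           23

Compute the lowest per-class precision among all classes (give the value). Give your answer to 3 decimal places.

0.485

Per-class precision (TP/(TP+FP)):
  class_0: TP=16, FP=7+4+6=17 → 16/33 = 0.4848
  class_1: TP=21, FP=2+1+3=6 → 21/27 = 0.7778
  class_2: TP=33, FP=1+9+3=13 → 33/46 = 0.7174
  class_3: TP=23, FP=1+8+2=11 → 23/34 = 0.6765
Lowest is class 'class_0' with precision = 0.485.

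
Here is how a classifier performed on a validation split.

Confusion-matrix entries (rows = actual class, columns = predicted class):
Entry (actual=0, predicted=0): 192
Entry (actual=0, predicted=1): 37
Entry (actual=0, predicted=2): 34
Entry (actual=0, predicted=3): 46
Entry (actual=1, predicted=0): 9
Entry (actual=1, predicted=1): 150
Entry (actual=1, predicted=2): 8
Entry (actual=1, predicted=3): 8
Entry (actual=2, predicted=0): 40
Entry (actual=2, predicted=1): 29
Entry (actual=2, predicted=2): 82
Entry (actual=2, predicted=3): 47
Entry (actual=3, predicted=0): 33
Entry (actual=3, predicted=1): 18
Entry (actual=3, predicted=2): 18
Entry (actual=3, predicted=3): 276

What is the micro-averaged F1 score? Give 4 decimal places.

0.6816

Micro-averaging pools counts across classes: ΣTP=700, ΣFP=327, ΣFN=327.
Micro-F1 score = 2·TP/(2·TP+FP+FN) on pooled counts = 0.6816 (equals overall accuracy in single-label multiclass).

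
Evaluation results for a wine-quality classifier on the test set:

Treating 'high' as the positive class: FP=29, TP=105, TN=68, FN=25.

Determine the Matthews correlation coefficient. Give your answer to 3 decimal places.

MCC = (TP·TN − FP·FN) / √((TP+FP)(TP+FN)(TN+FP)(TN+FN))
Numerator = 105·68 − 29·25 = 6415
Denominator = √(134·130·97·93) = √157145820 = 12535.7816
MCC = 6415 / 12535.7816 = 0.512

0.512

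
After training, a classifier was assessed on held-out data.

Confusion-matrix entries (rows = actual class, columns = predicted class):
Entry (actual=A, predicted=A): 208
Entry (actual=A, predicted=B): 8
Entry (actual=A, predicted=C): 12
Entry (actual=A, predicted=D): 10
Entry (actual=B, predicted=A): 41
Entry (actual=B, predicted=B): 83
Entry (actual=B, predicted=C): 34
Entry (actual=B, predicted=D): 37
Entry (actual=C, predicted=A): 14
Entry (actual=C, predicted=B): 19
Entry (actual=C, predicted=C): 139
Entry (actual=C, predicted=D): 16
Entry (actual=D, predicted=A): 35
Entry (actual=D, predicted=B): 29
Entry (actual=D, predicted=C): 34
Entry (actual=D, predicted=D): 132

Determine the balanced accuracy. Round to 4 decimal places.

0.6532

Balanced accuracy = mean of per-class recall.
  A: recall = 208/238 = 0.87395
  B: recall = 83/195 = 0.42564
  C: recall = 139/188 = 0.73936
  D: recall = 132/230 = 0.57391
Mean = (0.87395 + 0.42564 + 0.73936 + 0.57391) / 4 = 0.6532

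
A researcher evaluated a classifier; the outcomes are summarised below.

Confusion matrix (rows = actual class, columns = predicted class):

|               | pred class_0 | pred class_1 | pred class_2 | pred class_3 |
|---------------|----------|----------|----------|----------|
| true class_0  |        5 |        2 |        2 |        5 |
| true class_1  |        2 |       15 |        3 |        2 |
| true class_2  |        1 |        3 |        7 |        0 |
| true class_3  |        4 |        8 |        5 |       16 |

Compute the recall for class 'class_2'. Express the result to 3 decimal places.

Treat 'class_2' as positive and all other classes as negative.
recall = TP/(TP+FN).
class_2: TP=7, FN=1+3+0=4 → 7/11 = 0.6364

0.636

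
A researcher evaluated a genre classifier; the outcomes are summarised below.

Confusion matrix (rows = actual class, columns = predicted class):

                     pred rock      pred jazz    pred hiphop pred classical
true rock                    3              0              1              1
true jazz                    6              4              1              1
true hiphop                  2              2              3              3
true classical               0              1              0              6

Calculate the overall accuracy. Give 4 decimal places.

0.4706

Accuracy = trace / total = (3+4+3+6=16) / 34 = 16/34 = 0.4706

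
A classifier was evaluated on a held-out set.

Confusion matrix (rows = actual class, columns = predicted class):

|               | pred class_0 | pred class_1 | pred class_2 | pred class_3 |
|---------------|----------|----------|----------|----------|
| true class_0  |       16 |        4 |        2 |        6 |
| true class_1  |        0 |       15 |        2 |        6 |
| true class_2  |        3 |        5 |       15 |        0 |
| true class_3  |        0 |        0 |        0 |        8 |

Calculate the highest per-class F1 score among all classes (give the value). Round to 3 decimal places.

0.714

Per-class F1 score (2·TP/(2·TP+FP+FN)):
  class_0: TP=16, FP=0+3+0=3, FN=4+2+6=12 → 32/47 = 0.6809
  class_1: TP=15, FP=4+5+0=9, FN=0+2+6=8 → 30/47 = 0.6383
  class_2: TP=15, FP=2+2+0=4, FN=3+5+0=8 → 30/42 = 0.7143
  class_3: TP=8, FP=6+6+0=12, FN=0+0+0=0 → 16/28 = 0.5714
Highest is class 'class_2' with F1 score = 0.714.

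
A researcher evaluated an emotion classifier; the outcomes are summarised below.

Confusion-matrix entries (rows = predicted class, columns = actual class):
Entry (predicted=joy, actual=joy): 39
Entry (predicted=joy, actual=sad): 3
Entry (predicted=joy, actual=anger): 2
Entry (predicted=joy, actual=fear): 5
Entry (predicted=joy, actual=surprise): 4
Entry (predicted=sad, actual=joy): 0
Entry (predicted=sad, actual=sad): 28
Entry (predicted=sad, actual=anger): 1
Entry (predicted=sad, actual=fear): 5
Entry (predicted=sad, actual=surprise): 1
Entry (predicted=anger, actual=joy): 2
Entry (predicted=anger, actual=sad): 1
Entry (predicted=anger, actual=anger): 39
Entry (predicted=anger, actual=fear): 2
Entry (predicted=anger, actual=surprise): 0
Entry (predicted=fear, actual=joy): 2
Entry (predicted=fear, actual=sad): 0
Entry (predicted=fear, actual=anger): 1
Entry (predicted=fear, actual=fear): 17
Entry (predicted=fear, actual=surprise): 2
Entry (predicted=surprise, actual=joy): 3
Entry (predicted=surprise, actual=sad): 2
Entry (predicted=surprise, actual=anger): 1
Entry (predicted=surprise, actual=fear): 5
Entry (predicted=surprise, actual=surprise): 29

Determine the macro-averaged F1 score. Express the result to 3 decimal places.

0.771

Per-class F1 score (2·TP/(2·TP+FP+FN)):
  joy: TP=39, FP=3+2+5+4=14, FN=0+2+2+3=7 → 78/99 = 0.7879
  sad: TP=28, FP=0+1+5+1=7, FN=3+1+0+2=6 → 56/69 = 0.8116
  anger: TP=39, FP=2+1+2+0=5, FN=2+1+1+1=5 → 78/88 = 0.8864
  fear: TP=17, FP=2+0+1+2=5, FN=5+5+2+5=17 → 34/56 = 0.6071
  surprise: TP=29, FP=3+2+1+5=11, FN=4+1+0+2=7 → 58/76 = 0.7632
Macro-F1 score = mean = (0.7879 + 0.8116 + 0.8864 + 0.6071 + 0.7632) / 5 = 0.771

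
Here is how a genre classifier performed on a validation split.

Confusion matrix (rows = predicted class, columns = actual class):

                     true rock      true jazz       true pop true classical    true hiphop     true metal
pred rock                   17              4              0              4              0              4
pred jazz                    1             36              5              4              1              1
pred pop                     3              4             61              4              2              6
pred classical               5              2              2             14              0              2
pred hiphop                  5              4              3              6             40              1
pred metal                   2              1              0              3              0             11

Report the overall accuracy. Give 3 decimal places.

0.694

Accuracy = trace / total = (17+36+61+14+40+11=179) / 258 = 179/258 = 0.694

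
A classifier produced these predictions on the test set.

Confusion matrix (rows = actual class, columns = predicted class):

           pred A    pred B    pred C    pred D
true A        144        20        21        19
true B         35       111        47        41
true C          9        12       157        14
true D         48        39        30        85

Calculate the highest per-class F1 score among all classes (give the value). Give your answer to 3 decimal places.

0.702

Per-class F1 score (2·TP/(2·TP+FP+FN)):
  A: TP=144, FP=35+9+48=92, FN=20+21+19=60 → 288/440 = 0.6545
  B: TP=111, FP=20+12+39=71, FN=35+47+41=123 → 222/416 = 0.5337
  C: TP=157, FP=21+47+30=98, FN=9+12+14=35 → 314/447 = 0.7025
  D: TP=85, FP=19+41+14=74, FN=48+39+30=117 → 170/361 = 0.4709
Highest is class 'C' with F1 score = 0.702.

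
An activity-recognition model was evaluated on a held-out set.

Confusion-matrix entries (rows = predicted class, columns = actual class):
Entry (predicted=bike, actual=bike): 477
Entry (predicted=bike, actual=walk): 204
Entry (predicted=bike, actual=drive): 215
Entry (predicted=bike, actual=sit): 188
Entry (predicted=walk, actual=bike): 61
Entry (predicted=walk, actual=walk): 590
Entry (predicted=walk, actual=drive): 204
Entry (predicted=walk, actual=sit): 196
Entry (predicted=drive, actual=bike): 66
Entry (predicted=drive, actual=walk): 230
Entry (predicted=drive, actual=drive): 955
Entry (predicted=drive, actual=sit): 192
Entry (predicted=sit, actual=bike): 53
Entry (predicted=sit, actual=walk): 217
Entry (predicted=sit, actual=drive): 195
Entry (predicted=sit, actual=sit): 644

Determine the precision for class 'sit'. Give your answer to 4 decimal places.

Treat 'sit' as positive and all other classes as negative.
precision = TP/(TP+FP).
sit: TP=644, FP=53+217+195=465 → 644/1109 = 0.58070

0.5807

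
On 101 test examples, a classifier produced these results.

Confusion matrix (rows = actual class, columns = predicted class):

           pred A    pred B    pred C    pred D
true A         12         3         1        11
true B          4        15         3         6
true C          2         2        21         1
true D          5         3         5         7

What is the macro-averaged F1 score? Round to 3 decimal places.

Per-class F1 score (2·TP/(2·TP+FP+FN)):
  A: TP=12, FP=4+2+5=11, FN=3+1+11=15 → 24/50 = 0.4800
  B: TP=15, FP=3+2+3=8, FN=4+3+6=13 → 30/51 = 0.5882
  C: TP=21, FP=1+3+5=9, FN=2+2+1=5 → 42/56 = 0.7500
  D: TP=7, FP=11+6+1=18, FN=5+3+5=13 → 14/45 = 0.3111
Macro-F1 score = mean = (0.4800 + 0.5882 + 0.7500 + 0.3111) / 4 = 0.532

0.532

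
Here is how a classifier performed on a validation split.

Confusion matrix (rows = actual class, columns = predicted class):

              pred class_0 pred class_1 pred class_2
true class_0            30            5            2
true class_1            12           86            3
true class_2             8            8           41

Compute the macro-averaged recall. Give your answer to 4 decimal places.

Per-class recall (TP/(TP+FN)):
  class_0: TP=30, FN=5+2=7 → 30/37 = 0.81081
  class_1: TP=86, FN=12+3=15 → 86/101 = 0.85149
  class_2: TP=41, FN=8+8=16 → 41/57 = 0.71930
Macro-recall = mean = (0.81081 + 0.85149 + 0.71930) / 3 = 0.7939

0.7939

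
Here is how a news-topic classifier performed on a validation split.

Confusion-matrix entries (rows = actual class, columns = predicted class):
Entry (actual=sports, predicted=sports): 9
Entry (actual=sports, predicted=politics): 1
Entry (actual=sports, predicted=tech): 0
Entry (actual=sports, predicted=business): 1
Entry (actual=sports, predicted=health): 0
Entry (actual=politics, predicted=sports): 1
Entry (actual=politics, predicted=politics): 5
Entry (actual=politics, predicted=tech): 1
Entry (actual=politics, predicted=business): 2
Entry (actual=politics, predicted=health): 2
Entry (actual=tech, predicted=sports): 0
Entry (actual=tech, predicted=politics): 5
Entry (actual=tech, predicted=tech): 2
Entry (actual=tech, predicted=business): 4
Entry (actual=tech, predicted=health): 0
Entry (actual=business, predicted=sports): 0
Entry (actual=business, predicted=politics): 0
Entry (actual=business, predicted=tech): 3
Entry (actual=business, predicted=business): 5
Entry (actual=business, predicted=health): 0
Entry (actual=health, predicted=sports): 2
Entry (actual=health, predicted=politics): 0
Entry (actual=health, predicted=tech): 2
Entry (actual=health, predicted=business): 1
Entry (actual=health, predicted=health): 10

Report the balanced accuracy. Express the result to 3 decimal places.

Balanced accuracy = mean of per-class recall.
  sports: recall = 9/11 = 0.8182
  politics: recall = 5/11 = 0.4545
  tech: recall = 2/11 = 0.1818
  business: recall = 5/8 = 0.6250
  health: recall = 10/15 = 0.6667
Mean = (0.8182 + 0.4545 + 0.1818 + 0.6250 + 0.6667) / 5 = 0.549

0.549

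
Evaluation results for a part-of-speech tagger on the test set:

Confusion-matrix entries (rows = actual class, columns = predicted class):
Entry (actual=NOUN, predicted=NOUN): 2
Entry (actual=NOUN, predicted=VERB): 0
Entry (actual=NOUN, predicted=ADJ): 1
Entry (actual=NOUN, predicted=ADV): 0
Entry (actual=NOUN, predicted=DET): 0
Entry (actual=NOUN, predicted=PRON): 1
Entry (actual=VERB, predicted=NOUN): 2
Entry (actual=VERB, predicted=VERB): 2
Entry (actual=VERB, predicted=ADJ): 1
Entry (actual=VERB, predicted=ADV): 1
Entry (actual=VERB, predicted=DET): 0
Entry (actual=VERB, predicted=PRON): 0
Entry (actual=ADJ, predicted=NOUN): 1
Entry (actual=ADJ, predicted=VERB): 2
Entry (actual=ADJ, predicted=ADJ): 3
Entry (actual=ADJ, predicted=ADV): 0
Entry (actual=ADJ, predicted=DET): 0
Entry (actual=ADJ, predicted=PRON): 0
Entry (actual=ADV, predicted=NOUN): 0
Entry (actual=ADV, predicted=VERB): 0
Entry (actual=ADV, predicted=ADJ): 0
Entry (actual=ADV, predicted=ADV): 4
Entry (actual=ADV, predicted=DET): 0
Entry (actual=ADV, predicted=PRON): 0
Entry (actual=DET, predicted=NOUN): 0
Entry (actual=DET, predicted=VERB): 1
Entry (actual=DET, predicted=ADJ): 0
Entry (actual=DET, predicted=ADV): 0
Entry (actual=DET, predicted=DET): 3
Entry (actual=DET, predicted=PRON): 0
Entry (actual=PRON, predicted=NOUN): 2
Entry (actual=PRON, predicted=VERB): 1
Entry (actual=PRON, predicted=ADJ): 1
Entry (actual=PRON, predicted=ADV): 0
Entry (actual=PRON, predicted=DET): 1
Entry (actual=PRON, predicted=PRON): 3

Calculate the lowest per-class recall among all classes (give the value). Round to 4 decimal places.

Per-class recall (TP/(TP+FN)):
  NOUN: TP=2, FN=0+1+0+0+1=2 → 2/4 = 0.50000
  VERB: TP=2, FN=2+1+1+0+0=4 → 2/6 = 0.33333
  ADJ: TP=3, FN=1+2+0+0+0=3 → 3/6 = 0.50000
  ADV: TP=4, FN=0+0+0+0+0=0 → 4/4 = 1.00000
  DET: TP=3, FN=0+1+0+0+0=1 → 3/4 = 0.75000
  PRON: TP=3, FN=2+1+1+0+1=5 → 3/8 = 0.37500
Lowest is class 'VERB' with recall = 0.3333.

0.3333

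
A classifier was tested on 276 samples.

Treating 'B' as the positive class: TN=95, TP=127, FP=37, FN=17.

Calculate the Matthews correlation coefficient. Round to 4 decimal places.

0.6120

MCC = (TP·TN − FP·FN) / √((TP+FP)(TP+FN)(TN+FP)(TN+FN))
Numerator = 127·95 − 37·17 = 11436
Denominator = √(164·144·132·112) = √349138944 = 18685.2601
MCC = 11436 / 18685.2601 = 0.6120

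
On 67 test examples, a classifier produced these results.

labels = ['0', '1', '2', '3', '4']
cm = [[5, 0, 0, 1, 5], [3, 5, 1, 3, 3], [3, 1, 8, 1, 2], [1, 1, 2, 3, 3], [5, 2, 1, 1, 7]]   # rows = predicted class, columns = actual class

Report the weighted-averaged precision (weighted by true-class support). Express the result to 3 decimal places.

0.427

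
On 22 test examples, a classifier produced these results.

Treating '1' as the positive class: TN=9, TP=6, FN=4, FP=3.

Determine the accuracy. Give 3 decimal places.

0.682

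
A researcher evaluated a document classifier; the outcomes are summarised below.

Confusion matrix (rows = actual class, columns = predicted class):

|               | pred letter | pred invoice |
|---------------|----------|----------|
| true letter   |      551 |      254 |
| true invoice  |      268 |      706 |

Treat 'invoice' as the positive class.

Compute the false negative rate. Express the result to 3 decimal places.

0.275

FNR = FN/(FN+TP) = 268/(268+706) = 0.275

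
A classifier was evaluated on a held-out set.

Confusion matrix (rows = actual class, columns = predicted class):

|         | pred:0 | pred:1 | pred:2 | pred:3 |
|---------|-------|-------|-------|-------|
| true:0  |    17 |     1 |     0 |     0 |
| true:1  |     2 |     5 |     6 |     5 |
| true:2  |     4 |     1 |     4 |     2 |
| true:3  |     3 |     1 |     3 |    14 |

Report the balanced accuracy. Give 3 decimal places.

Balanced accuracy = mean of per-class recall.
  0: recall = 17/18 = 0.9444
  1: recall = 5/18 = 0.2778
  2: recall = 4/11 = 0.3636
  3: recall = 14/21 = 0.6667
Mean = (0.9444 + 0.2778 + 0.3636 + 0.6667) / 4 = 0.563

0.563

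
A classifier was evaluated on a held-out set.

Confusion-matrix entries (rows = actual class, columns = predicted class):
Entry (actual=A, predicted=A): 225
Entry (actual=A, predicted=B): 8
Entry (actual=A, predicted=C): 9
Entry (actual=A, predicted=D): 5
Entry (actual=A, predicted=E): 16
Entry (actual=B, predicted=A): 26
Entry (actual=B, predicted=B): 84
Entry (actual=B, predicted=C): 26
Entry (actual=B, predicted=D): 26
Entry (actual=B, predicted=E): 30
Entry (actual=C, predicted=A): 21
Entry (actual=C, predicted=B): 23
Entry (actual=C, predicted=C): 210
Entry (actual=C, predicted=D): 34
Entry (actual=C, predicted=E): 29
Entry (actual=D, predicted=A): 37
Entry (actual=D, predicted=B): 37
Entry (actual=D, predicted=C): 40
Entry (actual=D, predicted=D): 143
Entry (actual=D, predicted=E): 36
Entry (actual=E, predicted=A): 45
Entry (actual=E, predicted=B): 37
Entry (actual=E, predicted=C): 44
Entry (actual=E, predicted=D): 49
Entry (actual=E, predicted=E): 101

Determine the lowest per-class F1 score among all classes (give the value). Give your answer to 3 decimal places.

Per-class F1 score (2·TP/(2·TP+FP+FN)):
  A: TP=225, FP=26+21+37+45=129, FN=8+9+5+16=38 → 450/617 = 0.7293
  B: TP=84, FP=8+23+37+37=105, FN=26+26+26+30=108 → 168/381 = 0.4409
  C: TP=210, FP=9+26+40+44=119, FN=21+23+34+29=107 → 420/646 = 0.6502
  D: TP=143, FP=5+26+34+49=114, FN=37+37+40+36=150 → 286/550 = 0.5200
  E: TP=101, FP=16+30+29+36=111, FN=45+37+44+49=175 → 202/488 = 0.4139
Lowest is class 'E' with F1 score = 0.414.

0.414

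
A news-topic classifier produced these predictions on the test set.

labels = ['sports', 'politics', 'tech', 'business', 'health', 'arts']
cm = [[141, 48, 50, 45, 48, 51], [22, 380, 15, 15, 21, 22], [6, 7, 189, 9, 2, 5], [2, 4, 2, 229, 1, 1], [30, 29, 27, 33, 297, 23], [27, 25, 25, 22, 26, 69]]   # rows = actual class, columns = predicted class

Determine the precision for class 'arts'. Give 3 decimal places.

0.404

Treat 'arts' as positive and all other classes as negative.
precision = TP/(TP+FP).
arts: TP=69, FP=51+22+5+1+23=102 → 69/171 = 0.4035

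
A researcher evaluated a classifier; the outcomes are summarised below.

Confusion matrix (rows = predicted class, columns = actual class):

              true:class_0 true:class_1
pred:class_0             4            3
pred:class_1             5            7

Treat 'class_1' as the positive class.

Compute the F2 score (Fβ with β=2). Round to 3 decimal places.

Fβ = (1+β²)·TP / ((1+β²)·TP + β²·FN + FP), with β²=4
= 5·7 / (5·7 + 4·3 + 5) = 0.673

0.673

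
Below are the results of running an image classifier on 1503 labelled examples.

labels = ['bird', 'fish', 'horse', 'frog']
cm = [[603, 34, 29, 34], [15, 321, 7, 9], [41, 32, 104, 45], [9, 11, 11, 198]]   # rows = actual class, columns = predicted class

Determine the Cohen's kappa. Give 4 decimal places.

Observed agreement pₒ = trace/N = 1226/1503 = 0.81570
Expected agreement pₑ = Σ (rowᵢ·colᵢ)/N² = (700·668 + 352·398 + 222·151 + 229·286)/1503² = 0.31284
κ = (pₒ − pₑ)/(1 − pₑ) = (0.81570 − 0.31284)/(1 − 0.31284) = 0.7318

0.7318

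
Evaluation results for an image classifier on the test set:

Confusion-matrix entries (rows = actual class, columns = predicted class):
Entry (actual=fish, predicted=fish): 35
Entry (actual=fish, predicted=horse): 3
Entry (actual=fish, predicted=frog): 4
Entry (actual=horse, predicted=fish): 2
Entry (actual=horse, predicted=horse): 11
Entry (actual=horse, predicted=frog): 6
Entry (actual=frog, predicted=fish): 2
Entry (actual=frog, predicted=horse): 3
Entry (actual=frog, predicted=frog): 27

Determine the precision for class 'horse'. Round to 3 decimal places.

0.647

Take TP from the diagonal, FP from the rest of the 'horse' prediction marginal, FN from the rest of the 'horse' actual marginal.
precision = TP/(TP+FP).
horse: TP=11, FP=3+3=6 → 11/17 = 0.6471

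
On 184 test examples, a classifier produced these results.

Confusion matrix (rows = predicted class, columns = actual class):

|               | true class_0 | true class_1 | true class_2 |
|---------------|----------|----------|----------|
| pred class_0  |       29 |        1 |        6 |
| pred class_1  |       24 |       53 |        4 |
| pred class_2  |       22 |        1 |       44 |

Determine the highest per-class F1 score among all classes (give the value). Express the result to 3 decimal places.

0.779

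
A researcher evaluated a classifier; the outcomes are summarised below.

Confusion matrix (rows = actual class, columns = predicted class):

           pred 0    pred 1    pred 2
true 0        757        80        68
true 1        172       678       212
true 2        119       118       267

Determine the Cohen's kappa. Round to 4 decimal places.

Observed agreement pₒ = trace/N = 1702/2471 = 0.68879
Expected agreement pₑ = Σ (rowᵢ·colᵢ)/N² = (905·1048 + 1062·876 + 504·547)/2471² = 0.35285
κ = (pₒ − pₑ)/(1 − pₑ) = (0.68879 − 0.35285)/(1 − 0.35285) = 0.5191

0.5191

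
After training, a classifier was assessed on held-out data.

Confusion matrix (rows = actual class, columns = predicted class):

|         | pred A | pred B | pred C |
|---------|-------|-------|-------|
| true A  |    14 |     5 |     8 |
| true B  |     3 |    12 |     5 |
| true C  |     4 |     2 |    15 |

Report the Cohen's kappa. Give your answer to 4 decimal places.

Observed agreement pₒ = trace/N = 41/68 = 0.60294
Expected agreement pₑ = Σ (rowᵢ·colᵢ)/N² = (27·21 + 20·19 + 21·28)/68² = 0.33196
κ = (pₒ − pₑ)/(1 − pₑ) = (0.60294 − 0.33196)/(1 − 0.33196) = 0.4056

0.4056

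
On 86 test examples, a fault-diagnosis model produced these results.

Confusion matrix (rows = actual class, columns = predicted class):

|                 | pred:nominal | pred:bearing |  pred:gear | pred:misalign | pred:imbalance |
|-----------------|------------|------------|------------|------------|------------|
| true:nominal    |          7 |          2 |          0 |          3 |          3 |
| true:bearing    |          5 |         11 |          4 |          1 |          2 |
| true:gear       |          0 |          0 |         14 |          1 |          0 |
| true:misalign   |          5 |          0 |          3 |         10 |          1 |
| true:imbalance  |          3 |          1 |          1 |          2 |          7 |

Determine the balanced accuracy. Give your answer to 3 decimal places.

0.581

Balanced accuracy = mean of per-class recall.
  nominal: recall = 7/15 = 0.4667
  bearing: recall = 11/23 = 0.4783
  gear: recall = 14/15 = 0.9333
  misalign: recall = 10/19 = 0.5263
  imbalance: recall = 7/14 = 0.5000
Mean = (0.4667 + 0.4783 + 0.9333 + 0.5263 + 0.5000) / 5 = 0.581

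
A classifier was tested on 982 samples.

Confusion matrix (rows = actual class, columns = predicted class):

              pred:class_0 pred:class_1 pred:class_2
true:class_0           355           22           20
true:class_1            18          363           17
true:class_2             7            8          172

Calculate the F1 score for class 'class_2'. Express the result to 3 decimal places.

One-vs-rest for 'class_2': TP = diagonal; FP = other classes predicted 'class_2'; FN = 'class_2' predicted as other.
F1 score = 2·TP/(2·TP+FP+FN).
class_2: TP=172, FP=20+17=37, FN=7+8=15 → 344/396 = 0.8687

0.869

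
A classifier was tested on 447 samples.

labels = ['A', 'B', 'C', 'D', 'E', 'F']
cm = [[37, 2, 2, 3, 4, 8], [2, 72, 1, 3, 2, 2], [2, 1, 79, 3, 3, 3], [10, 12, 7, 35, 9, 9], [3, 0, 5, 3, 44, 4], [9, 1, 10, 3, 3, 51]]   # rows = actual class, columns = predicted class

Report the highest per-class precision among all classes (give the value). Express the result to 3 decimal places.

0.818

Per-class precision (TP/(TP+FP)):
  A: TP=37, FP=2+2+10+3+9=26 → 37/63 = 0.5873
  B: TP=72, FP=2+1+12+0+1=16 → 72/88 = 0.8182
  C: TP=79, FP=2+1+7+5+10=25 → 79/104 = 0.7596
  D: TP=35, FP=3+3+3+3+3=15 → 35/50 = 0.7000
  E: TP=44, FP=4+2+3+9+3=21 → 44/65 = 0.6769
  F: TP=51, FP=8+2+3+9+4=26 → 51/77 = 0.6623
Highest is class 'B' with precision = 0.818.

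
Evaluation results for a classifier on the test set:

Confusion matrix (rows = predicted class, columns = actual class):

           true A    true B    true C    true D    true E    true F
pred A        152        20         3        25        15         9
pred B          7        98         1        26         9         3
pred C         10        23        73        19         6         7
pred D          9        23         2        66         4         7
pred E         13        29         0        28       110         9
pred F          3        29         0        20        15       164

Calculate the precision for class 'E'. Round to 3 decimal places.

Treat 'E' as positive and all other classes as negative.
precision = TP/(TP+FP).
E: TP=110, FP=13+29+0+28+9=79 → 110/189 = 0.5820

0.582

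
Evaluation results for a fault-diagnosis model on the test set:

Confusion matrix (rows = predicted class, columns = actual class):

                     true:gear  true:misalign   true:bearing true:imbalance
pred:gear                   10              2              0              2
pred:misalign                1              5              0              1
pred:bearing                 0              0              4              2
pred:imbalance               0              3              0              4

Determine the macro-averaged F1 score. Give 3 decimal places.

Per-class F1 score (2·TP/(2·TP+FP+FN)):
  gear: TP=10, FP=2+0+2=4, FN=1+0+0=1 → 20/25 = 0.8000
  misalign: TP=5, FP=1+0+1=2, FN=2+0+3=5 → 10/17 = 0.5882
  bearing: TP=4, FP=0+0+2=2, FN=0+0+0=0 → 8/10 = 0.8000
  imbalance: TP=4, FP=0+3+0=3, FN=2+1+2=5 → 8/16 = 0.5000
Macro-F1 score = mean = (0.8000 + 0.5882 + 0.8000 + 0.5000) / 4 = 0.672

0.672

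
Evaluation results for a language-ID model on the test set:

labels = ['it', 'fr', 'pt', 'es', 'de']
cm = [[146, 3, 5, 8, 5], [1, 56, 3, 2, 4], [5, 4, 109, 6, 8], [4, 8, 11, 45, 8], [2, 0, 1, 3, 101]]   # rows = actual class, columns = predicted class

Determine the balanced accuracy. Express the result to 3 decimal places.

0.817

Balanced accuracy = mean of per-class recall.
  it: recall = 146/167 = 0.8743
  fr: recall = 56/66 = 0.8485
  pt: recall = 109/132 = 0.8258
  es: recall = 45/76 = 0.5921
  de: recall = 101/107 = 0.9439
Mean = (0.8743 + 0.8485 + 0.8258 + 0.5921 + 0.9439) / 5 = 0.817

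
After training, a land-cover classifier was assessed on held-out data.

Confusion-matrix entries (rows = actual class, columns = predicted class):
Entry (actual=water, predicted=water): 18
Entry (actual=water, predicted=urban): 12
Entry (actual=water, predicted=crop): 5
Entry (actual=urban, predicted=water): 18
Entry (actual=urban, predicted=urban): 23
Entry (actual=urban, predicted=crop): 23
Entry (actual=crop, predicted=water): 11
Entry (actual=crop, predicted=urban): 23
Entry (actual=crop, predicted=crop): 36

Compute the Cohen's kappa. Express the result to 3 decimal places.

Observed agreement pₒ = trace/N = 77/169 = 0.4556
Expected agreement pₑ = Σ (rowᵢ·colᵢ)/N² = (35·47 + 64·58 + 70·64)/169² = 0.3444
κ = (pₒ − pₑ)/(1 − pₑ) = (0.4556 − 0.3444)/(1 − 0.3444) = 0.170

0.170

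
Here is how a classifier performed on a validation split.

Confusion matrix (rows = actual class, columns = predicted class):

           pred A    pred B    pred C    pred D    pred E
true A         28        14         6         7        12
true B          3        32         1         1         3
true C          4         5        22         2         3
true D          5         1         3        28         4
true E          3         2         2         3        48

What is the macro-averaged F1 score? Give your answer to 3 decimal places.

Per-class F1 score (2·TP/(2·TP+FP+FN)):
  A: TP=28, FP=3+4+5+3=15, FN=14+6+7+12=39 → 56/110 = 0.5091
  B: TP=32, FP=14+5+1+2=22, FN=3+1+1+3=8 → 64/94 = 0.6809
  C: TP=22, FP=6+1+3+2=12, FN=4+5+2+3=14 → 44/70 = 0.6286
  D: TP=28, FP=7+1+2+3=13, FN=5+1+3+4=13 → 56/82 = 0.6829
  E: TP=48, FP=12+3+3+4=22, FN=3+2+2+3=10 → 96/128 = 0.7500
Macro-F1 score = mean = (0.5091 + 0.6809 + 0.6286 + 0.6829 + 0.7500) / 5 = 0.650

0.650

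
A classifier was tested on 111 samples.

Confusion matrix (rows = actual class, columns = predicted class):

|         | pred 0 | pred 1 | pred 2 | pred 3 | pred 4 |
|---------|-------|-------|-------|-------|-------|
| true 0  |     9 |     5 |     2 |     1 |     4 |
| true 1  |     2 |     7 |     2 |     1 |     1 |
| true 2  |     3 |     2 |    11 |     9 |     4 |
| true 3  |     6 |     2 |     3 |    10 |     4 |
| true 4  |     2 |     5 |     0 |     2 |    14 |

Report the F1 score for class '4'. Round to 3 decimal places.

Treat '4' as positive and all other classes as negative.
F1 score = 2·TP/(2·TP+FP+FN).
4: TP=14, FP=4+1+4+4=13, FN=2+5+0+2=9 → 28/50 = 0.5600

0.560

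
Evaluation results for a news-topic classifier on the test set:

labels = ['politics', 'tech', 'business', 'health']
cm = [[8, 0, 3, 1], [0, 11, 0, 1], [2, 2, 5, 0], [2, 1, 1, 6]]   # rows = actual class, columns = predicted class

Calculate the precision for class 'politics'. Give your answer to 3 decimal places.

Take TP from the diagonal, FP from the rest of the 'politics' prediction marginal, FN from the rest of the 'politics' actual marginal.
precision = TP/(TP+FP).
politics: TP=8, FP=0+2+2=4 → 8/12 = 0.6667

0.667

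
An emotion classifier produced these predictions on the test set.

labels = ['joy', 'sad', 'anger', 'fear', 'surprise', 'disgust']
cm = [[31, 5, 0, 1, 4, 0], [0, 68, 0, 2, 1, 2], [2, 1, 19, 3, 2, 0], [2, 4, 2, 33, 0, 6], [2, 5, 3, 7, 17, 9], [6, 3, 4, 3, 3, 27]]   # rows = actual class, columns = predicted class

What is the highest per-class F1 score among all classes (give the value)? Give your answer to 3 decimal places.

0.855

Per-class F1 score (2·TP/(2·TP+FP+FN)):
  joy: TP=31, FP=0+2+2+2+6=12, FN=5+0+1+4+0=10 → 62/84 = 0.7381
  sad: TP=68, FP=5+1+4+5+3=18, FN=0+0+2+1+2=5 → 136/159 = 0.8553
  anger: TP=19, FP=0+0+2+3+4=9, FN=2+1+3+2+0=8 → 38/55 = 0.6909
  fear: TP=33, FP=1+2+3+7+3=16, FN=2+4+2+0+6=14 → 66/96 = 0.6875
  surprise: TP=17, FP=4+1+2+0+3=10, FN=2+5+3+7+9=26 → 34/70 = 0.4857
  disgust: TP=27, FP=0+2+0+6+9=17, FN=6+3+4+3+3=19 → 54/90 = 0.6000
Highest is class 'sad' with F1 score = 0.855.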